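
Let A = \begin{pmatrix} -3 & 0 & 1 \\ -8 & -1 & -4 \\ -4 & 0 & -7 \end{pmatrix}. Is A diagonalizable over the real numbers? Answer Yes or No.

Characteristic polynomial: p(s) = s^3 + 11s^2 + 35s + 25 = (s + 1)(s + 5)^2.
s = -5 has algebraic multiplicity 2; rank(A + 5I) = 2, so geometric multiplicity = 1.
Geometric multiplicity < algebraic multiplicity, so A is not diagonalizable.

No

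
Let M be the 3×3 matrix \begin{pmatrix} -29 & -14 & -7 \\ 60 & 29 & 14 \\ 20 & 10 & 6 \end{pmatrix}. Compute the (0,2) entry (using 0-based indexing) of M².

-35

Characteristic polynomial: λ^3 - 6λ^2 - λ + 6 = (λ - 6)(λ - 1)(λ + 1), so the eigenvalues are -1, 1, 6.
λ=-1: eigenvector (1, -2, 0).
λ=1: eigenvector (0, 1, -2).
λ=6: eigenvector (-1, 2, 1).
P = [[1, 0, -1], [-2, 1, 2], [0, -2, 1]], D = diag(-1, 1, 6), P⁻¹ = [[5, 2, 1], [2, 1, 0], [4, 2, 1]].
M² = P·diag(1, 1, 36)·P⁻¹ = [[-139, -70, -35], [280, 141, 70], [140, 70, 36]].
The requested entry is -35.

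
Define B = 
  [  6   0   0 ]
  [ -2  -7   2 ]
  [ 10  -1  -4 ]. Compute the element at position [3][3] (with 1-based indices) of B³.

-34

Characteristic polynomial: r^3 + 5r^2 - 36r - 180 = (r - 6)(r + 5)(r + 6), so the eigenvalues are -6, -5, 6.
r=6: eigenvector (1, 0, 1).
r=-5: eigenvector (0, 1, 1).
r=-6: eigenvector (0, -2, -1).
P = [[1, 0, 0], [0, 1, -2], [1, 1, -1]], D = diag(6, -5, -6), P⁻¹ = [[1, 0, 0], [-2, -1, 2], [-1, -1, 1]].
B³ = P·diag(216, -125, -216)·P⁻¹ = [[216, 0, 0], [-182, -307, 182], [250, -91, -34]].
The requested entry is -34.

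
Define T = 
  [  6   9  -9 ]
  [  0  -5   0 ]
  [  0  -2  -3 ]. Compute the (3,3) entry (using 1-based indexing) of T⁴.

81

Characteristic polynomial: μ^3 + 2μ^2 - 33μ - 90 = (μ - 6)(μ + 3)(μ + 5), so the eigenvalues are -5, -3, 6.
μ=6: eigenvector (1, 0, 0).
μ=-5: eigenvector (0, 1, 1).
μ=-3: eigenvector (1, 0, 1).
P = [[1, 0, 1], [0, 1, 0], [0, 1, 1]], D = diag(6, -5, -3), P⁻¹ = [[1, 1, -1], [0, 1, 0], [0, -1, 1]].
T⁴ = P·diag(1296, 625, 81)·P⁻¹ = [[1296, 1215, -1215], [0, 625, 0], [0, 544, 81]].
The requested entry is 81.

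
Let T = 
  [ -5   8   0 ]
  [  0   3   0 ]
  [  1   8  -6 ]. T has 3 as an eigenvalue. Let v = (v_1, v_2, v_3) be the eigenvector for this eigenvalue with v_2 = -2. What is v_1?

T − 3I = [[-8, 8, 0], [0, 0, 0], [1, 8, -9]].
Solving (T − 3I)v = 0 gives the eigenspace spanned by (-2, -2, -2).
With v_2 = -2, v = (-2, -2, -2), so v_1 = -2.

-2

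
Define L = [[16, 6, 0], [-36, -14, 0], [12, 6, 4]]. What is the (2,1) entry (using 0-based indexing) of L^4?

Characteristic polynomial: r^3 - 6r^2 + 32 = (r - 4)^2(r + 2), so the eigenvalues are -2, 4, 4.
r=4: eigenvector (1, -2, 0).
r=4: eigenvector (0, 0, 1).
r=-2: eigenvector (1, -3, 1).
P = [[1, 0, 1], [-2, 0, -3], [0, 1, 1]], D = diag(4, 4, -2), P⁻¹ = [[3, 1, 0], [2, 1, 1], [-2, -1, 0]].
L⁴ = P·diag(256, 256, 16)·P⁻¹ = [[736, 240, 0], [-1440, -464, 0], [480, 240, 256]].
The requested entry is 240.

240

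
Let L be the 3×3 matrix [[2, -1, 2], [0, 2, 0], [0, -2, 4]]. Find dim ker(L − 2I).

1

L − 2I = [[0, -1, 2], [0, 0, 0], [0, -2, 2]].
This matrix has rank 2, so its null space has dimension 3 − 2 = 1.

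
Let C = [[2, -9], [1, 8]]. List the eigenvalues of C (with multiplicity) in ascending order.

5, 5

Characteristic polynomial: p(r) = r^2 - 10r + 25 = (r - 5)^2.
Roots (with multiplicity): 5, 5.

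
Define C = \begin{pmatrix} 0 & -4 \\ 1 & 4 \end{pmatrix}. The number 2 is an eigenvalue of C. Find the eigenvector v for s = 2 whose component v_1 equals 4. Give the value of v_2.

-2

C − 2I = [[-2, -4], [1, 2]].
Solving (C − 2I)v = 0 gives the eigenspace spanned by (4, -2).
With v_1 = 4, v = (4, -2), so v_2 = -2.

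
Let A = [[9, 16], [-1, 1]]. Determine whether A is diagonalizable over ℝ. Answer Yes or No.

Characteristic polynomial: p(λ) = λ^2 - 10λ + 25 = (λ - 5)^2.
λ = 5 has algebraic multiplicity 2; rank(A − 5I) = 1, so geometric multiplicity = 1.
Geometric multiplicity < algebraic multiplicity, so A is not diagonalizable.

No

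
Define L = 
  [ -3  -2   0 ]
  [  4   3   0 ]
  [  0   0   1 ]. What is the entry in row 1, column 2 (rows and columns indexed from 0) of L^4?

Characteristic polynomial: r^3 - r^2 - r + 1 = (r - 1)^2(r + 1), so the eigenvalues are -1, 1, 1.
r=-1: eigenvector (1, -1, 0).
r=1: eigenvector (-1, 2, 0).
r=1: eigenvector (0, 0, 1).
P = [[1, -1, 0], [-1, 2, 0], [0, 0, 1]], D = diag(-1, 1, 1), P⁻¹ = [[2, 1, 0], [1, 1, 0], [0, 0, 1]].
L⁴ = P·diag(1, 1, 1)·P⁻¹ = [[1, 0, 0], [0, 1, 0], [0, 0, 1]].
The requested entry is 0.

0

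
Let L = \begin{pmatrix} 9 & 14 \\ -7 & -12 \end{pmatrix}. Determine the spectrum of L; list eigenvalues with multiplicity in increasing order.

Characteristic polynomial: p(r) = r^2 + 3r - 10 = (r - 2)(r + 5).
Roots (with multiplicity): -5, 2.

-5, 2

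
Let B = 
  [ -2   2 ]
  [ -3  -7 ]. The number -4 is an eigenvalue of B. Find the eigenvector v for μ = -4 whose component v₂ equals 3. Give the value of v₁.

B + 4I = [[2, 2], [-3, -3]].
Solving (B + 4I)v = 0 gives the eigenspace spanned by (-3, 3).
With v₂ = 3, v = (-3, 3), so v₁ = -3.

-3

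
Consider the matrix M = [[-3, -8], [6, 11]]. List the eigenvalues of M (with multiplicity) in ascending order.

Characteristic polynomial: p(t) = t^2 - 8t + 15 = (t - 5)(t - 3).
Roots (with multiplicity): 3, 5.

3, 5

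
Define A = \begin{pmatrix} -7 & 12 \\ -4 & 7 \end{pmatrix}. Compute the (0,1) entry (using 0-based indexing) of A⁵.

12

Characteristic polynomial: s^2 - 1 = (s - 1)(s + 1), so the eigenvalues are -1, 1.
s=1: eigenvector (-3, -2).
s=-1: eigenvector (2, 1).
P = [[-3, 2], [-2, 1]], D = diag(1, -1), P⁻¹ = [[1, -2], [2, -3]].
A⁵ = P·diag(1, -1)·P⁻¹ = [[-7, 12], [-4, 7]].
The requested entry is 12.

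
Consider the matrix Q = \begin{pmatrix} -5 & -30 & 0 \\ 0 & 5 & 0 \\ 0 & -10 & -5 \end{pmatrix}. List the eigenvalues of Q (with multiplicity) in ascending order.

Characteristic polynomial: p(t) = t^3 + 5t^2 - 25t - 125 = (t - 5)(t + 5)^2.
Roots (with multiplicity): -5, -5, 5.

-5, -5, 5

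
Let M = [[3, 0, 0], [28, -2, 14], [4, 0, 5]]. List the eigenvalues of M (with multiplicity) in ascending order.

Characteristic polynomial: p(r) = r^3 - 6r^2 - r + 30 = (r - 5)(r - 3)(r + 2).
Roots (with multiplicity): -2, 3, 5.

-2, 3, 5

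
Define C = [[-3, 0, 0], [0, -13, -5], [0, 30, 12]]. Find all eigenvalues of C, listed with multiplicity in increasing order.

Characteristic polynomial: p(μ) = μ^3 + 4μ^2 - 3μ - 18 = (μ - 2)(μ + 3)^2.
Roots (with multiplicity): -3, -3, 2.

-3, -3, 2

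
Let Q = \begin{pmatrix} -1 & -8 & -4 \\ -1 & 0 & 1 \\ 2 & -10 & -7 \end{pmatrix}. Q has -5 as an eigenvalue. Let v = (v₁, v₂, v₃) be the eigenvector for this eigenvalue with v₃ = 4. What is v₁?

4

Q + 5I = [[4, -8, -4], [-1, 5, 1], [2, -10, -2]].
Solving (Q + 5I)v = 0 gives the eigenspace spanned by (4, 0, 4).
With v₃ = 4, v = (4, 0, 4), so v₁ = 4.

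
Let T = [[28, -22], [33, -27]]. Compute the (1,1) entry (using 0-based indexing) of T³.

Characteristic polynomial: μ^2 - μ - 30 = (μ - 6)(μ + 5), so the eigenvalues are -5, 6.
μ=6: eigenvector (1, 1).
μ=-5: eigenvector (2, 3).
P = [[1, 2], [1, 3]], D = diag(6, -5), P⁻¹ = [[3, -2], [-1, 1]].
T³ = P·diag(216, -125)·P⁻¹ = [[898, -682], [1023, -807]].
The requested entry is -807.

-807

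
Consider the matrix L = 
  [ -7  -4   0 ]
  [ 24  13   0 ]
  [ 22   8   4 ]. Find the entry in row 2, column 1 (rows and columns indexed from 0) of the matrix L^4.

1248

Characteristic polynomial: μ^3 - 10μ^2 + 29μ - 20 = (μ - 5)(μ - 4)(μ - 1), so the eigenvalues are 1, 4, 5.
μ=5: eigenvector (-1, 3, 2).
μ=1: eigenvector (1, -2, -2).
μ=4: eigenvector (0, 0, 1).
P = [[-1, 1, 0], [3, -2, 0], [2, -2, 1]], D = diag(5, 1, 4), P⁻¹ = [[2, 1, 0], [3, 1, 0], [2, 0, 1]].
L⁴ = P·diag(625, 1, 256)·P⁻¹ = [[-1247, -624, 0], [3744, 1873, 0], [3006, 1248, 256]].
The requested entry is 1248.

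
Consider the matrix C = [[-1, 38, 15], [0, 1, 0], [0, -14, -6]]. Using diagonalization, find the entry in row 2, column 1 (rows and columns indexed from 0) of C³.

-434

Characteristic polynomial: λ^3 + 6λ^2 - λ - 6 = (λ - 1)(λ + 1)(λ + 6), so the eigenvalues are -6, -1, 1.
λ=-6: eigenvector (-3, 0, 1).
λ=1: eigenvector (4, 1, -2).
λ=-1: eigenvector (1, 0, 0).
P = [[-3, 4, 1], [0, 1, 0], [1, -2, 0]], D = diag(-6, 1, -1), P⁻¹ = [[0, 2, 1], [0, 1, 0], [1, 2, 3]].
C³ = P·diag(-216, 1, -1)·P⁻¹ = [[-1, 1298, 645], [0, 1, 0], [0, -434, -216]].
The requested entry is -434.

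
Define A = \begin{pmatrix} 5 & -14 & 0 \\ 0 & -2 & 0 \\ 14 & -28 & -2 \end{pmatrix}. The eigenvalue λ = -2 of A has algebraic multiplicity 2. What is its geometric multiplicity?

2

A + 2I = [[7, -14, 0], [0, 0, 0], [14, -28, 0]].
This matrix has rank 1, so its null space has dimension 3 − 1 = 2.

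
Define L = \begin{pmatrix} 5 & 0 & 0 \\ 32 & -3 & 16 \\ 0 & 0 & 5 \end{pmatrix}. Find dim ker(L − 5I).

2

L − 5I = [[0, 0, 0], [32, -8, 16], [0, 0, 0]].
This matrix has rank 1, so its null space has dimension 3 − 1 = 2.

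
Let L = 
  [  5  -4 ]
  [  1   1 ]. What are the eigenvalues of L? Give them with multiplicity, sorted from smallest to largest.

Characteristic polynomial: p(s) = s^2 - 6s + 9 = (s - 3)^2.
Roots (with multiplicity): 3, 3.

3, 3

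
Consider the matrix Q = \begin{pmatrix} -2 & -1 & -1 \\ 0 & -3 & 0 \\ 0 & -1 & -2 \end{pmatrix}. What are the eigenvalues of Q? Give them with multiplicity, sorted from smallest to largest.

Characteristic polynomial: p(μ) = μ^3 + 7μ^2 + 16μ + 12 = (μ + 2)^2(μ + 3).
Roots (with multiplicity): -3, -2, -2.

-3, -2, -2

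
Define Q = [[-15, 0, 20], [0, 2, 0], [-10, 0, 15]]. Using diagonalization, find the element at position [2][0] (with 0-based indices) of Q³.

Characteristic polynomial: λ^3 - 2λ^2 - 25λ + 50 = (λ - 5)(λ - 2)(λ + 5), so the eigenvalues are -5, 2, 5.
λ=-5: eigenvector (2, 0, 1).
λ=2: eigenvector (0, 1, 0).
λ=5: eigenvector (1, 0, 1).
P = [[2, 0, 1], [0, 1, 0], [1, 0, 1]], D = diag(-5, 2, 5), P⁻¹ = [[1, 0, -1], [0, 1, 0], [-1, 0, 2]].
Q³ = P·diag(-125, 8, 125)·P⁻¹ = [[-375, 0, 500], [0, 8, 0], [-250, 0, 375]].
The requested entry is -250.

-250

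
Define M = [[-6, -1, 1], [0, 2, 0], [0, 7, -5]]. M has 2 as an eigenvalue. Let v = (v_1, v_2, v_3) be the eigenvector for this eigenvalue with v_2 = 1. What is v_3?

1

M − 2I = [[-8, -1, 1], [0, 0, 0], [0, 7, -7]].
Solving (M − 2I)v = 0 gives the eigenspace spanned by (0, 1, 1).
With v_2 = 1, v = (0, 1, 1), so v_3 = 1.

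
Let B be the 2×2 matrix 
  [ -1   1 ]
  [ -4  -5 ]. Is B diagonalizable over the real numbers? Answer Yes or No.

Characteristic polynomial: p(r) = r^2 + 6r + 9 = (r + 3)^2.
r = -3 has algebraic multiplicity 2; rank(B + 3I) = 1, so geometric multiplicity = 1.
Geometric multiplicity < algebraic multiplicity, so B is not diagonalizable.

No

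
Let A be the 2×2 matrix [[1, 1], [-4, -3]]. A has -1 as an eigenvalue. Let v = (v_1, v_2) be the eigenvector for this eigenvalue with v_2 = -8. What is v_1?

4

A + 1I = [[2, 1], [-4, -2]].
Solving (A + 1I)v = 0 gives the eigenspace spanned by (4, -8).
With v_2 = -8, v = (4, -8), so v_1 = 4.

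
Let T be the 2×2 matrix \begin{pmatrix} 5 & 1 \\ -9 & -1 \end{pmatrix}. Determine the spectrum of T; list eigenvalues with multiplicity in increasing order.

2, 2

Characteristic polynomial: p(μ) = μ^2 - 4μ + 4 = (μ - 2)^2.
Roots (with multiplicity): 2, 2.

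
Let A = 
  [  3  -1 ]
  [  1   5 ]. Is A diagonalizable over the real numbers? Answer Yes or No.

No

Characteristic polynomial: p(λ) = λ^2 - 8λ + 16 = (λ - 4)^2.
λ = 4 has algebraic multiplicity 2; rank(A − 4I) = 1, so geometric multiplicity = 1.
Geometric multiplicity < algebraic multiplicity, so A is not diagonalizable.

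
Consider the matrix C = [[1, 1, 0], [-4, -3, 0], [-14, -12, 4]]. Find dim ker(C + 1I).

C + 1I = [[2, 1, 0], [-4, -2, 0], [-14, -12, 5]].
This matrix has rank 2, so its null space has dimension 3 − 2 = 1.

1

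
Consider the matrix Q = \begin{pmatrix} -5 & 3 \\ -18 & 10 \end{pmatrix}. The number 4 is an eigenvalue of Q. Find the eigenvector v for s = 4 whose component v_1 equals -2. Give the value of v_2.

-6

Q − 4I = [[-9, 3], [-18, 6]].
Solving (Q − 4I)v = 0 gives the eigenspace spanned by (-2, -6).
With v_1 = -2, v = (-2, -6), so v_2 = -6.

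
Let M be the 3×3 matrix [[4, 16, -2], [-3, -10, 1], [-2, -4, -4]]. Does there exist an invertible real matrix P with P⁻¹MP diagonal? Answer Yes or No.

Characteristic polynomial: p(t) = t^3 + 10t^2 + 32t + 32 = (t + 2)(t + 4)^2.
t = -4 has algebraic multiplicity 2; rank(M + 4I) = 2, so geometric multiplicity = 1.
Geometric multiplicity < algebraic multiplicity, so M is not diagonalizable.

No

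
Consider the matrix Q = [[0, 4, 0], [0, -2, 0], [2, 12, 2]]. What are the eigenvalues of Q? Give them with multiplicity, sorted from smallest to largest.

-2, 0, 2

Characteristic polynomial: p(μ) = μ^3 - 4μ = μ(μ - 2)(μ + 2).
Roots (with multiplicity): -2, 0, 2.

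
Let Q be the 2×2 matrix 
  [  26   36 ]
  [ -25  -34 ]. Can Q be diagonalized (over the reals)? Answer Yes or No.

No

Characteristic polynomial: p(λ) = λ^2 + 8λ + 16 = (λ + 4)^2.
λ = -4 has algebraic multiplicity 2; rank(Q + 4I) = 1, so geometric multiplicity = 1.
Geometric multiplicity < algebraic multiplicity, so Q is not diagonalizable.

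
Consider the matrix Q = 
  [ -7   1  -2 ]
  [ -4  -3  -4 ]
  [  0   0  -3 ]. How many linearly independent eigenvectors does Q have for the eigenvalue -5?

Q + 5I = [[-2, 1, -2], [-4, 2, -4], [0, 0, 2]].
This matrix has rank 2, so its null space has dimension 3 − 2 = 1.

1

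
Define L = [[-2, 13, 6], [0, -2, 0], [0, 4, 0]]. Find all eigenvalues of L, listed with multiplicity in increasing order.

-2, -2, 0

Characteristic polynomial: p(t) = t^3 + 4t^2 + 4t = t(t + 2)^2.
Roots (with multiplicity): -2, -2, 0.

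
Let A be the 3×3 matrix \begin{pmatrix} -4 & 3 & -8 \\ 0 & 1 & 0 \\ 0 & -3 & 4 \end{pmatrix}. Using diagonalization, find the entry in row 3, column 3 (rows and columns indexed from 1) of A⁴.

256

Characteristic polynomial: λ^3 - λ^2 - 16λ + 16 = (λ - 4)(λ - 1)(λ + 4), so the eigenvalues are -4, 1, 4.
λ=-4: eigenvector (1, 0, 0).
λ=1: eigenvector (-1, 1, 1).
λ=4: eigenvector (-1, 0, 1).
P = [[1, -1, -1], [0, 1, 0], [0, 1, 1]], D = diag(-4, 1, 4), P⁻¹ = [[1, 0, 1], [0, 1, 0], [0, -1, 1]].
A⁴ = P·diag(256, 1, 256)·P⁻¹ = [[256, 255, 0], [0, 1, 0], [0, -255, 256]].
The requested entry is 256.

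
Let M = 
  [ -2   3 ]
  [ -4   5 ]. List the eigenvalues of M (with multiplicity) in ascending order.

Characteristic polynomial: p(t) = t^2 - 3t + 2 = (t - 2)(t - 1).
Roots (with multiplicity): 1, 2.

1, 2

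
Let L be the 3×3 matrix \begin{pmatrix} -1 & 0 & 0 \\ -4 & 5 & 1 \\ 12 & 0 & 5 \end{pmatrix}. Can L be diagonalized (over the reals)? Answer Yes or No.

Characteristic polynomial: p(μ) = μ^3 - 9μ^2 + 15μ + 25 = (μ - 5)^2(μ + 1).
μ = 5 has algebraic multiplicity 2; rank(L − 5I) = 2, so geometric multiplicity = 1.
Geometric multiplicity < algebraic multiplicity, so L is not diagonalizable.

No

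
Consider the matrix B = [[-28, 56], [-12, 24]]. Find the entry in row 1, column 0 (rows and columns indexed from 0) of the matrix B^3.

Characteristic polynomial: s^2 + 4s = s(s + 4), so the eigenvalues are -4, 0.
s=0: eigenvector (2, 1).
s=-4: eigenvector (7, 3).
P = [[2, 7], [1, 3]], D = diag(0, -4), P⁻¹ = [[-3, 7], [1, -2]].
B³ = P·diag(0, -64)·P⁻¹ = [[-448, 896], [-192, 384]].
The requested entry is -192.

-192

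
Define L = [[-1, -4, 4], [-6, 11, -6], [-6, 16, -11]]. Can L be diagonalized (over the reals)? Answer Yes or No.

Characteristic polynomial: p(λ) = λ^3 + λ^2 - 25λ - 25 = (λ - 5)(λ + 1)(λ + 5).
All 3 eigenvalues are distinct, so L is diagonalizable.

Yes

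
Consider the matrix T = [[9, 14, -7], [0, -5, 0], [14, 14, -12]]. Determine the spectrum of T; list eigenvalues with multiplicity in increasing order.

-5, -5, 2

Characteristic polynomial: p(r) = r^3 + 8r^2 + 5r - 50 = (r - 2)(r + 5)^2.
Roots (with multiplicity): -5, -5, 2.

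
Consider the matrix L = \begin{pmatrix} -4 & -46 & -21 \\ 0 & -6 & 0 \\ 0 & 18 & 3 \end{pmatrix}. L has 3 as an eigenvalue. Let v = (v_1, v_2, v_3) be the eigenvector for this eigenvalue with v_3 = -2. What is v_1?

L − 3I = [[-7, -46, -21], [0, -9, 0], [0, 18, 0]].
Solving (L − 3I)v = 0 gives the eigenspace spanned by (6, 0, -2).
With v_3 = -2, v = (6, 0, -2), so v_1 = 6.

6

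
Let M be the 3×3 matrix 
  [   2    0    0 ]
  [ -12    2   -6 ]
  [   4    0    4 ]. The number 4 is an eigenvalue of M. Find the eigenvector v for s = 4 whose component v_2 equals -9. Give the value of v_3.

M − 4I = [[-2, 0, 0], [-12, -2, -6], [4, 0, 0]].
Solving (M − 4I)v = 0 gives the eigenspace spanned by (0, -9, 3).
With v_2 = -9, v = (0, -9, 3), so v_3 = 3.

3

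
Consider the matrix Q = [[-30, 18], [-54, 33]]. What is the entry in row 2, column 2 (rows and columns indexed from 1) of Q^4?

4941

Characteristic polynomial: λ^2 - 3λ - 18 = (λ - 6)(λ + 3), so the eigenvalues are -3, 6.
λ=6: eigenvector (-1, -2).
λ=-3: eigenvector (2, 3).
P = [[-1, 2], [-2, 3]], D = diag(6, -3), P⁻¹ = [[3, -2], [2, -1]].
Q⁴ = P·diag(1296, 81)·P⁻¹ = [[-3564, 2430], [-7290, 4941]].
The requested entry is 4941.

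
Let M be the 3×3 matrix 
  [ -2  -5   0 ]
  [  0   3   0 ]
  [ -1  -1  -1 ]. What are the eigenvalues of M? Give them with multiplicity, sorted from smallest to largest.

Characteristic polynomial: p(μ) = μ^3 - 7μ - 6 = (μ - 3)(μ + 1)(μ + 2).
Roots (with multiplicity): -2, -1, 3.

-2, -1, 3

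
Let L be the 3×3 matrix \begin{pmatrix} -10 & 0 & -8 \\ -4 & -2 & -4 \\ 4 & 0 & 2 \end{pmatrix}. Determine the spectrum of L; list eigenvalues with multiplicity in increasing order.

Characteristic polynomial: p(s) = s^3 + 10s^2 + 28s + 24 = (s + 2)^2(s + 6).
Roots (with multiplicity): -6, -2, -2.

-6, -2, -2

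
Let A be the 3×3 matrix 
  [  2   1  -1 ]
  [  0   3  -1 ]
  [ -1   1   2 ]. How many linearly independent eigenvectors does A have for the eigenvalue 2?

1

A − 2I = [[0, 1, -1], [0, 1, -1], [-1, 1, 0]].
This matrix has rank 2, so its null space has dimension 3 − 2 = 1.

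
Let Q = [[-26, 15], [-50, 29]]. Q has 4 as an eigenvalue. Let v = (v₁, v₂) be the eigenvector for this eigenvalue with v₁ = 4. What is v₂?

Q − 4I = [[-30, 15], [-50, 25]].
Solving (Q − 4I)v = 0 gives the eigenspace spanned by (4, 8).
With v₁ = 4, v = (4, 8), so v₂ = 8.

8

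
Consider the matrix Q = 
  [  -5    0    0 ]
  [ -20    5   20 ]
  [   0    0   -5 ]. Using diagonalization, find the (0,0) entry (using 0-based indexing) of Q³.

-125

Characteristic polynomial: s^3 + 5s^2 - 25s - 125 = (s - 5)(s + 5)^2, so the eigenvalues are -5, -5, 5.
s=5: eigenvector (0, 1, 0).
s=-5: eigenvector (1, 2, 0).
s=-5: eigenvector (1, 0, 1).
P = [[0, 1, 1], [1, 2, 0], [0, 0, 1]], D = diag(5, -5, -5), P⁻¹ = [[-2, 1, 2], [1, 0, -1], [0, 0, 1]].
Q³ = P·diag(125, -125, -125)·P⁻¹ = [[-125, 0, 0], [-500, 125, 500], [0, 0, -125]].
The requested entry is -125.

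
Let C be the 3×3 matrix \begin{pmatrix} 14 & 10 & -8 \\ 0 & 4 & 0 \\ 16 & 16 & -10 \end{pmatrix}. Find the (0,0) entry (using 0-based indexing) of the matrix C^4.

2576

Characteristic polynomial: r^3 - 8r^2 + 4r + 48 = (r - 6)(r - 4)(r + 2), so the eigenvalues are -2, 4, 6.
r=-2: eigenvector (-1, 0, -2).
r=4: eigenvector (-1, 1, 0).
r=6: eigenvector (1, 0, 1).
P = [[-1, -1, 1], [0, 1, 0], [-2, 0, 1]], D = diag(-2, 4, 6), P⁻¹ = [[1, 1, -1], [0, 1, 0], [2, 2, -1]].
C⁴ = P·diag(16, 256, 1296)·P⁻¹ = [[2576, 2320, -1280], [0, 256, 0], [2560, 2560, -1264]].
The requested entry is 2576.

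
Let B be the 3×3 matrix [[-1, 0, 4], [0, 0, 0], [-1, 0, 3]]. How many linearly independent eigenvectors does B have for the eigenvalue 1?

B − 1I = [[-2, 0, 4], [0, -1, 0], [-1, 0, 2]].
This matrix has rank 2, so its null space has dimension 3 − 2 = 1.

1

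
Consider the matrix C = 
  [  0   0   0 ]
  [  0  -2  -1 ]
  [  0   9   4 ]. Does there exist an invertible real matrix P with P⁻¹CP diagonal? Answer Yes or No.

Characteristic polynomial: p(λ) = λ^3 - 2λ^2 + λ = λ(λ - 1)^2.
λ = 1 has algebraic multiplicity 2; rank(C − 1I) = 2, so geometric multiplicity = 1.
Geometric multiplicity < algebraic multiplicity, so C is not diagonalizable.

No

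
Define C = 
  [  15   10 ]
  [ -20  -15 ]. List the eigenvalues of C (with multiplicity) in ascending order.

-5, 5

Characteristic polynomial: p(λ) = λ^2 - 25 = (λ - 5)(λ + 5).
Roots (with multiplicity): -5, 5.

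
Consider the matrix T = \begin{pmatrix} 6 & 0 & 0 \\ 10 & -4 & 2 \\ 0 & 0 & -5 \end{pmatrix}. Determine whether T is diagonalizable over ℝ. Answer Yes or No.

Yes

Characteristic polynomial: p(μ) = μ^3 + 3μ^2 - 34μ - 120 = (μ - 6)(μ + 4)(μ + 5).
All 3 eigenvalues are distinct, so T is diagonalizable.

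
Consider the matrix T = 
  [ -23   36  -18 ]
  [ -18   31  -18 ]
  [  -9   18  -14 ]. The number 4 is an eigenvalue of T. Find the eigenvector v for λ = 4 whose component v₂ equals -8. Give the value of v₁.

-8

T − 4I = [[-27, 36, -18], [-18, 27, -18], [-9, 18, -18]].
Solving (T − 4I)v = 0 gives the eigenspace spanned by (-8, -8, -4).
With v₂ = -8, v = (-8, -8, -4), so v₁ = -8.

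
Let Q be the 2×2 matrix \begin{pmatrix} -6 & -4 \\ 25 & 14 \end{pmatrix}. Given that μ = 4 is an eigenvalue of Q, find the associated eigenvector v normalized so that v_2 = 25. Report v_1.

-10

Q − 4I = [[-10, -4], [25, 10]].
Solving (Q − 4I)v = 0 gives the eigenspace spanned by (-10, 25).
With v_2 = 25, v = (-10, 25), so v_1 = -10.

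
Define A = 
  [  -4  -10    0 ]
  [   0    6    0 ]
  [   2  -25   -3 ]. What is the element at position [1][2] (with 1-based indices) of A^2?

-20

Characteristic polynomial: r^3 + r^2 - 30r - 72 = (r - 6)(r + 3)(r + 4), so the eigenvalues are -4, -3, 6.
r=-4: eigenvector (1, 0, -2).
r=6: eigenvector (-1, 1, -3).
r=-3: eigenvector (0, 0, 1).
P = [[1, -1, 0], [0, 1, 0], [-2, -3, 1]], D = diag(-4, 6, -3), P⁻¹ = [[1, 1, 0], [0, 1, 0], [2, 5, 1]].
A² = P·diag(16, 36, 9)·P⁻¹ = [[16, -20, 0], [0, 36, 0], [-14, -95, 9]].
The requested entry is -20.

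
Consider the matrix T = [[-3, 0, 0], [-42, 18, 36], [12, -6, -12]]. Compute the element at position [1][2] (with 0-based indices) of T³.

Characteristic polynomial: λ^3 - 3λ^2 - 18λ = λ(λ - 6)(λ + 3), so the eigenvalues are -3, 0, 6.
λ=-3: eigenvector (1, 2, 0).
λ=6: eigenvector (0, 3, -1).
λ=0: eigenvector (0, -2, 1).
P = [[1, 0, 0], [2, 3, -2], [0, -1, 1]], D = diag(-3, 6, 0), P⁻¹ = [[1, 0, 0], [-2, 1, 2], [-2, 1, 3]].
T³ = P·diag(-27, 216, 0)·P⁻¹ = [[-27, 0, 0], [-1350, 648, 1296], [432, -216, -432]].
The requested entry is 1296.

1296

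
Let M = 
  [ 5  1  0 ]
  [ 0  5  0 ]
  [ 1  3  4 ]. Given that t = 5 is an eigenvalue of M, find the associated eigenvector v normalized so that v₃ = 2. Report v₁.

M − 5I = [[0, 1, 0], [0, 0, 0], [1, 3, -1]].
Solving (M − 5I)v = 0 gives the eigenspace spanned by (2, 0, 2).
With v₃ = 2, v = (2, 0, 2), so v₁ = 2.

2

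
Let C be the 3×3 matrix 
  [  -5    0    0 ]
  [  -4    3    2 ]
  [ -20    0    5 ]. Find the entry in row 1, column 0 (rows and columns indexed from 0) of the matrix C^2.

Characteristic polynomial: r^3 - 3r^2 - 25r + 75 = (r - 5)(r - 3)(r + 5), so the eigenvalues are -5, 3, 5.
r=-5: eigenvector (1, 0, 2).
r=3: eigenvector (0, 1, 0).
r=5: eigenvector (0, 1, 1).
P = [[1, 0, 0], [0, 1, 1], [2, 0, 1]], D = diag(-5, 3, 5), P⁻¹ = [[1, 0, 0], [2, 1, -1], [-2, 0, 1]].
C² = P·diag(25, 9, 25)·P⁻¹ = [[25, 0, 0], [-32, 9, 16], [0, 0, 25]].
The requested entry is -32.

-32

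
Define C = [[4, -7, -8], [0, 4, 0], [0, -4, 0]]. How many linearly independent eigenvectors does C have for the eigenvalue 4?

C − 4I = [[0, -7, -8], [0, 0, 0], [0, -4, -4]].
This matrix has rank 2, so its null space has dimension 3 − 2 = 1.

1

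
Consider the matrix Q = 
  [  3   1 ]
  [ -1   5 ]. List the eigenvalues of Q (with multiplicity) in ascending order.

4, 4

Characteristic polynomial: p(s) = s^2 - 8s + 16 = (s - 4)^2.
Roots (with multiplicity): 4, 4.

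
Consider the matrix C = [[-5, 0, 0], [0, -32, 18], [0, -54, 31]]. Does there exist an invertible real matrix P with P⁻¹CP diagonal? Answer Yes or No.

Yes

Characteristic polynomial: p(λ) = λ^3 + 6λ^2 - 15λ - 100 = (λ - 4)(λ + 5)^2.
λ = -5 has algebraic multiplicity 2; rank(C + 5I) = 1, so geometric multiplicity = 2.
Every eigenvalue has geometric = algebraic multiplicity, so C is diagonalizable.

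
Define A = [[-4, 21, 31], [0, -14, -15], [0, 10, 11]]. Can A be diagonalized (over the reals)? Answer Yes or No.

Characteristic polynomial: p(r) = r^3 + 7r^2 + 8r - 16 = (r - 1)(r + 4)^2.
r = -4 has algebraic multiplicity 2; rank(A + 4I) = 2, so geometric multiplicity = 1.
Geometric multiplicity < algebraic multiplicity, so A is not diagonalizable.

No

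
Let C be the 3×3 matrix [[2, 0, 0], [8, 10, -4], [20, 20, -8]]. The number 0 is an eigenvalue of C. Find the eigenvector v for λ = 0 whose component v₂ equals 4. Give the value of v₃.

C = [[2, 0, 0], [8, 10, -4], [20, 20, -8]].
Solving (C)v = 0 gives the eigenspace spanned by (0, 4, 10).
With v₂ = 4, v = (0, 4, 10), so v₃ = 10.

10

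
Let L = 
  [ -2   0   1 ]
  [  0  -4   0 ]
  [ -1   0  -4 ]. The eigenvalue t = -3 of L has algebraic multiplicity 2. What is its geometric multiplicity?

L + 3I = [[1, 0, 1], [0, -1, 0], [-1, 0, -1]].
This matrix has rank 2, so its null space has dimension 3 − 2 = 1.

1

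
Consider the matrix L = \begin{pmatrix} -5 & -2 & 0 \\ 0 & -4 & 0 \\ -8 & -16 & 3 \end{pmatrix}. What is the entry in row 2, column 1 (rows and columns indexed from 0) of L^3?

Characteristic polynomial: s^3 + 6s^2 - 7s - 60 = (s - 3)(s + 4)(s + 5), so the eigenvalues are -5, -4, 3.
s=-5: eigenvector (1, 0, 1).
s=-4: eigenvector (-2, 1, 0).
s=3: eigenvector (0, 0, 1).
P = [[1, -2, 0], [0, 1, 0], [1, 0, 1]], D = diag(-5, -4, 3), P⁻¹ = [[1, 2, 0], [0, 1, 0], [-1, -2, 1]].
L³ = P·diag(-125, -64, 27)·P⁻¹ = [[-125, -122, 0], [0, -64, 0], [-152, -304, 27]].
The requested entry is -304.

-304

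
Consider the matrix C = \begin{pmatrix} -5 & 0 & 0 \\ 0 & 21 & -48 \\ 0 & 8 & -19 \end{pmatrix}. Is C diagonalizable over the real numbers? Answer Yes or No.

Yes

Characteristic polynomial: p(μ) = μ^3 + 3μ^2 - 25μ - 75 = (μ - 5)(μ + 3)(μ + 5).
All 3 eigenvalues are distinct, so C is diagonalizable.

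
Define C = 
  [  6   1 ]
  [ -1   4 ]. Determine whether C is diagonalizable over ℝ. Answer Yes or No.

No

Characteristic polynomial: p(r) = r^2 - 10r + 25 = (r - 5)^2.
r = 5 has algebraic multiplicity 2; rank(C − 5I) = 1, so geometric multiplicity = 1.
Geometric multiplicity < algebraic multiplicity, so C is not diagonalizable.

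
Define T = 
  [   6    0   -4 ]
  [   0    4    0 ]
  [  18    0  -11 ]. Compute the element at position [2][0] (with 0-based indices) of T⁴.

Characteristic polynomial: r^3 + r^2 - 14r - 24 = (r - 4)(r + 2)(r + 3), so the eigenvalues are -3, -2, 4.
r=-2: eigenvector (1, 0, 2).
r=4: eigenvector (0, 1, 0).
r=-3: eigenvector (4, 0, 9).
P = [[1, 0, 4], [0, 1, 0], [2, 0, 9]], D = diag(-2, 4, -3), P⁻¹ = [[9, 0, -4], [0, 1, 0], [-2, 0, 1]].
T⁴ = P·diag(16, 256, 81)·P⁻¹ = [[-504, 0, 260], [0, 256, 0], [-1170, 0, 601]].
The requested entry is -1170.

-1170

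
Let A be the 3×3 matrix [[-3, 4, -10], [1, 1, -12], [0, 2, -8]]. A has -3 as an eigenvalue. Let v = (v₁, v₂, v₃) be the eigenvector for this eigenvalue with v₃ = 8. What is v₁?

A + 3I = [[0, 4, -10], [1, 4, -12], [0, 2, -5]].
Solving (A + 3I)v = 0 gives the eigenspace spanned by (16, 20, 8).
With v₃ = 8, v = (16, 20, 8), so v₁ = 16.

16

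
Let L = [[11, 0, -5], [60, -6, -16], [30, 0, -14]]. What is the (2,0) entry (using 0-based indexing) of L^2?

-90

Characteristic polynomial: s^3 + 9s^2 + 14s - 24 = (s - 1)(s + 4)(s + 6), so the eigenvalues are -6, -4, 1.
s=-4: eigenvector (1, 6, 3).
s=-6: eigenvector (0, 1, 0).
s=1: eigenvector (-1, -4, -2).
P = [[1, 0, -1], [6, 1, -4], [3, 0, -2]], D = diag(-4, -6, 1), P⁻¹ = [[-2, 0, 1], [0, 1, -2], [-3, 0, 1]].
L² = P·diag(16, 36, 1)·P⁻¹ = [[-29, 0, 15], [-180, 36, 20], [-90, 0, 46]].
The requested entry is -90.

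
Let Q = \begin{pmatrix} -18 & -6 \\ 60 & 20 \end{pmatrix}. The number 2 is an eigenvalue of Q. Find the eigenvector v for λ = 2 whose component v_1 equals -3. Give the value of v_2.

Q − 2I = [[-20, -6], [60, 18]].
Solving (Q − 2I)v = 0 gives the eigenspace spanned by (-3, 10).
With v_1 = -3, v = (-3, 10), so v_2 = 10.

10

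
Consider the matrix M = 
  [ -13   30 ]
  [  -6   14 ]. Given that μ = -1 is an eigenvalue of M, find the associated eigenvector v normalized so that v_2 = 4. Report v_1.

M + 1I = [[-12, 30], [-6, 15]].
Solving (M + 1I)v = 0 gives the eigenspace spanned by (10, 4).
With v_2 = 4, v = (10, 4), so v_1 = 10.

10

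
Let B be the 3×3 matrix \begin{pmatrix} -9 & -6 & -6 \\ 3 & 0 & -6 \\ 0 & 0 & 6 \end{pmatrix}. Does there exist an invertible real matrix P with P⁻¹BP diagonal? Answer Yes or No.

Characteristic polynomial: p(μ) = μ^3 + 3μ^2 - 36μ - 108 = (μ - 6)(μ + 3)(μ + 6).
All 3 eigenvalues are distinct, so B is diagonalizable.

Yes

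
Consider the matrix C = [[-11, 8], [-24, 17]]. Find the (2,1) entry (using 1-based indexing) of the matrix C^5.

Characteristic polynomial: t^2 - 6t + 5 = (t - 5)(t - 1), so the eigenvalues are 1, 5.
t=1: eigenvector (2, 3).
t=5: eigenvector (-1, -2).
P = [[2, -1], [3, -2]], D = diag(1, 5), P⁻¹ = [[2, -1], [3, -2]].
C⁵ = P·diag(1, 3125)·P⁻¹ = [[-9371, 6248], [-18744, 12497]].
The requested entry is -18744.

-18744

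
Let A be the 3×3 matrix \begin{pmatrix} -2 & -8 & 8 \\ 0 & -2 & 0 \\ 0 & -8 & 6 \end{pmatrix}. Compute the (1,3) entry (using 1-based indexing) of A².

Characteristic polynomial: s^3 - 2s^2 - 20s - 24 = (s - 6)(s + 2)^2, so the eigenvalues are -2, -2, 6.
s=-2: eigenvector (1, 0, 0).
s=-2: eigenvector (0, 1, 1).
s=6: eigenvector (1, 0, 1).
P = [[1, 0, 1], [0, 1, 0], [0, 1, 1]], D = diag(-2, -2, 6), P⁻¹ = [[1, 1, -1], [0, 1, 0], [0, -1, 1]].
A² = P·diag(4, 4, 36)·P⁻¹ = [[4, -32, 32], [0, 4, 0], [0, -32, 36]].
The requested entry is 32.

32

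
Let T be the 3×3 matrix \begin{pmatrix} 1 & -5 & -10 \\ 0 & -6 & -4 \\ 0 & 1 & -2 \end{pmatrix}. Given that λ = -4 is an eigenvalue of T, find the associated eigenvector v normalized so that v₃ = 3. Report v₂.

T + 4I = [[5, -5, -10], [0, -2, -4], [0, 1, 2]].
Solving (T + 4I)v = 0 gives the eigenspace spanned by (0, -6, 3).
With v₃ = 3, v = (0, -6, 3), so v₂ = -6.

-6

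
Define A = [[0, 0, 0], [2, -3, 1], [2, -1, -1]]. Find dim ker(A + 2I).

A + 2I = [[2, 0, 0], [2, -1, 1], [2, -1, 1]].
This matrix has rank 2, so its null space has dimension 3 − 2 = 1.

1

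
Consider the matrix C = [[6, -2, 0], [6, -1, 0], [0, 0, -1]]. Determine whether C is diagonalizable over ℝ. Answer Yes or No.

Yes

Characteristic polynomial: p(λ) = λ^3 - 4λ^2 + λ + 6 = (λ - 3)(λ - 2)(λ + 1).
All 3 eigenvalues are distinct, so C is diagonalizable.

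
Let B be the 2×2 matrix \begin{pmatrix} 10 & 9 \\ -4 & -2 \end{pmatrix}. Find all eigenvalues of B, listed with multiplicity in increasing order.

Characteristic polynomial: p(t) = t^2 - 8t + 16 = (t - 4)^2.
Roots (with multiplicity): 4, 4.

4, 4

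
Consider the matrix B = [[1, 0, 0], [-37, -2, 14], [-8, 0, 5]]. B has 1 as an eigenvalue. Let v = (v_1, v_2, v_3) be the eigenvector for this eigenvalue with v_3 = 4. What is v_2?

-6

B − 1I = [[0, 0, 0], [-37, -3, 14], [-8, 0, 4]].
Solving (B − 1I)v = 0 gives the eigenspace spanned by (2, -6, 4).
With v_3 = 4, v = (2, -6, 4), so v_2 = -6.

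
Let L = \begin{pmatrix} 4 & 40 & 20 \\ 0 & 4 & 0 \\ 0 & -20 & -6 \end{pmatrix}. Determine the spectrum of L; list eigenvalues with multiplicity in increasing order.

Characteristic polynomial: p(r) = r^3 - 2r^2 - 32r + 96 = (r - 4)^2(r + 6).
Roots (with multiplicity): -6, 4, 4.

-6, 4, 4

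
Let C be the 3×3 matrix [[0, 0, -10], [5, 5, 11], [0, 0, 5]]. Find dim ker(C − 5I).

C − 5I = [[-5, 0, -10], [5, 0, 11], [0, 0, 0]].
This matrix has rank 2, so its null space has dimension 3 − 2 = 1.

1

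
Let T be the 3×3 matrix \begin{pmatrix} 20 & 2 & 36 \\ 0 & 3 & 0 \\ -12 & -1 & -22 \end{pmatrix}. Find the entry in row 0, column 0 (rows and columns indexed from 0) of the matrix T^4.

-704

Characteristic polynomial: s^3 - s^2 - 14s + 24 = (s - 3)(s - 2)(s + 4), so the eigenvalues are -4, 2, 3.
s=2: eigenvector (-2, 0, 1).
s=3: eigenvector (2, 1, -1).
s=-4: eigenvector (-3, 0, 2).
P = [[-2, 2, -3], [0, 1, 0], [1, -1, 2]], D = diag(2, 3, -4), P⁻¹ = [[-2, 1, -3], [0, 1, 0], [1, 0, 2]].
T⁴ = P·diag(16, 81, 256)·P⁻¹ = [[-704, 130, -1440], [0, 81, 0], [480, -65, 976]].
The requested entry is -704.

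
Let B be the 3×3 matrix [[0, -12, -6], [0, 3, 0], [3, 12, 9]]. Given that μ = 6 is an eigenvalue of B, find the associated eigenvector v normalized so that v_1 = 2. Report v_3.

B − 6I = [[-6, -12, -6], [0, -3, 0], [3, 12, 3]].
Solving (B − 6I)v = 0 gives the eigenspace spanned by (2, 0, -2).
With v_1 = 2, v = (2, 0, -2), so v_3 = -2.

-2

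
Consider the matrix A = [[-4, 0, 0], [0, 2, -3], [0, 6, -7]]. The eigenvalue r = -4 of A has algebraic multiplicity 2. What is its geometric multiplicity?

A + 4I = [[0, 0, 0], [0, 6, -3], [0, 6, -3]].
This matrix has rank 1, so its null space has dimension 3 − 1 = 2.

2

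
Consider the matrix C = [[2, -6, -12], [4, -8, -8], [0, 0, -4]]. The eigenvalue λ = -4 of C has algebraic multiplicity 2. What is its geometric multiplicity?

2

C + 4I = [[6, -6, -12], [4, -4, -8], [0, 0, 0]].
This matrix has rank 1, so its null space has dimension 3 − 1 = 2.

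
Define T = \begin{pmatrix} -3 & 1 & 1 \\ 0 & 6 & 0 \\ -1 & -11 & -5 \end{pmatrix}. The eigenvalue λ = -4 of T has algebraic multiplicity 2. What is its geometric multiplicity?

T + 4I = [[1, 1, 1], [0, 10, 0], [-1, -11, -1]].
This matrix has rank 2, so its null space has dimension 3 − 2 = 1.

1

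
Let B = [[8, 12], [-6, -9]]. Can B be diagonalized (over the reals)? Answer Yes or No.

Yes

Characteristic polynomial: p(r) = r^2 + r = r(r + 1).
All 2 eigenvalues are distinct, so B is diagonalizable.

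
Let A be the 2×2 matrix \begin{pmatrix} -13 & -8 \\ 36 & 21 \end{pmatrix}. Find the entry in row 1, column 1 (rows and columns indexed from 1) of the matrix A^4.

Characteristic polynomial: t^2 - 8t + 15 = (t - 5)(t - 3), so the eigenvalues are 3, 5.
t=3: eigenvector (1, -2).
t=5: eigenvector (-4, 9).
P = [[1, -4], [-2, 9]], D = diag(3, 5), P⁻¹ = [[9, 4], [2, 1]].
A⁴ = P·diag(81, 625)·P⁻¹ = [[-4271, -2176], [9792, 4977]].
The requested entry is -4271.

-4271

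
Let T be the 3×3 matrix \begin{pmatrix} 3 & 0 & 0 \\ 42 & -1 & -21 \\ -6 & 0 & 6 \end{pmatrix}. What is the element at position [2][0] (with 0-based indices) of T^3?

Characteristic polynomial: s^3 - 8s^2 + 9s + 18 = (s - 6)(s - 3)(s + 1), so the eigenvalues are -1, 3, 6.
s=3: eigenvector (1, 0, 2).
s=-1: eigenvector (0, 1, 0).
s=6: eigenvector (0, -3, 1).
P = [[1, 0, 0], [0, 1, -3], [2, 0, 1]], D = diag(3, -1, 6), P⁻¹ = [[1, 0, 0], [-6, 1, 3], [-2, 0, 1]].
T³ = P·diag(27, -1, 216)·P⁻¹ = [[27, 0, 0], [1302, -1, -651], [-378, 0, 216]].
The requested entry is -378.

-378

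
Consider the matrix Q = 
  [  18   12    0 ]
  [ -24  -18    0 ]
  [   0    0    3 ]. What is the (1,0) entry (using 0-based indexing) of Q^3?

Characteristic polynomial: t^3 - 3t^2 - 36t + 108 = (t - 6)(t - 3)(t + 6), so the eigenvalues are -6, 3, 6.
t=6: eigenvector (-1, 1, 0).
t=-6: eigenvector (1, -2, 0).
t=3: eigenvector (0, 0, 1).
P = [[-1, 1, 0], [1, -2, 0], [0, 0, 1]], D = diag(6, -6, 3), P⁻¹ = [[-2, -1, 0], [-1, -1, 0], [0, 0, 1]].
Q³ = P·diag(216, -216, 27)·P⁻¹ = [[648, 432, 0], [-864, -648, 0], [0, 0, 27]].
The requested entry is -864.

-864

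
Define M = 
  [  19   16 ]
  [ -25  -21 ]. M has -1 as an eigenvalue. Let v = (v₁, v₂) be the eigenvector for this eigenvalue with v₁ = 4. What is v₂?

M + 1I = [[20, 16], [-25, -20]].
Solving (M + 1I)v = 0 gives the eigenspace spanned by (4, -5).
With v₁ = 4, v = (4, -5), so v₂ = -5.

-5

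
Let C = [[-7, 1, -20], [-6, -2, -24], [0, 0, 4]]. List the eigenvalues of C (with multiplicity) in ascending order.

Characteristic polynomial: p(r) = r^3 + 5r^2 - 16r - 80 = (r - 4)(r + 4)(r + 5).
Roots (with multiplicity): -5, -4, 4.

-5, -4, 4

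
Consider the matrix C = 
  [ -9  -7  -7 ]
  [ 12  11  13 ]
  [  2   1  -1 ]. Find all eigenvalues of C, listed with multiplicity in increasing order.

-2, -2, 5

Characteristic polynomial: p(r) = r^3 - r^2 - 16r - 20 = (r - 5)(r + 2)^2.
Roots (with multiplicity): -2, -2, 5.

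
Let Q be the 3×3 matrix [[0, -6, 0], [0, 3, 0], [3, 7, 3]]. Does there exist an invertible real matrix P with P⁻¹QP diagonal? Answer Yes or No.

No

Characteristic polynomial: p(s) = s^3 - 6s^2 + 9s = s(s - 3)^2.
s = 3 has algebraic multiplicity 2; rank(Q − 3I) = 2, so geometric multiplicity = 1.
Geometric multiplicity < algebraic multiplicity, so Q is not diagonalizable.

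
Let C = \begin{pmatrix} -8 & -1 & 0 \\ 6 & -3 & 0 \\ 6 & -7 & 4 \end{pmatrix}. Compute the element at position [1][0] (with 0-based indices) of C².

Characteristic polynomial: r^3 + 7r^2 - 14r - 120 = (r - 4)(r + 5)(r + 6), so the eigenvalues are -6, -5, 4.
r=-6: eigenvector (1, -2, -2).
r=-5: eigenvector (-1, 3, 3).
r=4: eigenvector (0, 0, 1).
P = [[1, -1, 0], [-2, 3, 0], [-2, 3, 1]], D = diag(-6, -5, 4), P⁻¹ = [[3, 1, 0], [2, 1, 0], [0, -1, 1]].
C² = P·diag(36, 25, 16)·P⁻¹ = [[58, 11, 0], [-66, 3, 0], [-66, -13, 16]].
The requested entry is -66.

-66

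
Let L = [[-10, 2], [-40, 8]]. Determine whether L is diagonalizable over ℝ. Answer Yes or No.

Yes

Characteristic polynomial: p(r) = r^2 + 2r = r(r + 2).
All 2 eigenvalues are distinct, so L is diagonalizable.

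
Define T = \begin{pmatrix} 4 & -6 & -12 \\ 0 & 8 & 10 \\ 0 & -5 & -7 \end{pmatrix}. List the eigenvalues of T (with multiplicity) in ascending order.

Characteristic polynomial: p(μ) = μ^3 - 5μ^2 - 2μ + 24 = (μ - 4)(μ - 3)(μ + 2).
Roots (with multiplicity): -2, 3, 4.

-2, 3, 4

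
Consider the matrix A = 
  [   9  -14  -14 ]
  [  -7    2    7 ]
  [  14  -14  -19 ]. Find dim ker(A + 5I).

A + 5I = [[14, -14, -14], [-7, 7, 7], [14, -14, -14]].
This matrix has rank 1, so its null space has dimension 3 − 1 = 2.

2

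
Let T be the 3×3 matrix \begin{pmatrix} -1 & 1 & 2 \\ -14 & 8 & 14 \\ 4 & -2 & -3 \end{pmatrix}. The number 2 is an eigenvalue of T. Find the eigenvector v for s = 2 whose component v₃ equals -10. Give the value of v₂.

35

T − 2I = [[-3, 1, 2], [-14, 6, 14], [4, -2, -5]].
Solving (T − 2I)v = 0 gives the eigenspace spanned by (5, 35, -10).
With v₃ = -10, v = (5, 35, -10), so v₂ = 35.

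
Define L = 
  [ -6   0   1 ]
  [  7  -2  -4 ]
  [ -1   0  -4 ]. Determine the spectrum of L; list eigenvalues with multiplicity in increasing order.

Characteristic polynomial: p(λ) = λ^3 + 12λ^2 + 45λ + 50 = (λ + 2)(λ + 5)^2.
Roots (with multiplicity): -5, -5, -2.

-5, -5, -2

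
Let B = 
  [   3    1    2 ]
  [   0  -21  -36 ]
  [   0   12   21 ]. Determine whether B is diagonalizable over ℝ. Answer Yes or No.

No

Characteristic polynomial: p(s) = s^3 - 3s^2 - 9s + 27 = (s - 3)^2(s + 3).
s = 3 has algebraic multiplicity 2; rank(B − 3I) = 2, so geometric multiplicity = 1.
Geometric multiplicity < algebraic multiplicity, so B is not diagonalizable.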